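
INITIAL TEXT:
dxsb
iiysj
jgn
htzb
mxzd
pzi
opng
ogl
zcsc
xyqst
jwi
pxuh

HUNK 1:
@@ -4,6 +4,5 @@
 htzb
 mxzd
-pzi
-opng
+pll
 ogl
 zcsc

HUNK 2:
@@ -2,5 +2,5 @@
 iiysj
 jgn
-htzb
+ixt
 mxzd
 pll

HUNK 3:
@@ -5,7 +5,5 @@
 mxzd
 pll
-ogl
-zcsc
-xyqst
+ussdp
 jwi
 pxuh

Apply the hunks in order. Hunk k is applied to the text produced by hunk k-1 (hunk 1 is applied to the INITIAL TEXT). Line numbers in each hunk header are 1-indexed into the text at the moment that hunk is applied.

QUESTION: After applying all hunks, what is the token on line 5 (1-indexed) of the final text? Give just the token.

Answer: mxzd

Derivation:
Hunk 1: at line 4 remove [pzi,opng] add [pll] -> 11 lines: dxsb iiysj jgn htzb mxzd pll ogl zcsc xyqst jwi pxuh
Hunk 2: at line 2 remove [htzb] add [ixt] -> 11 lines: dxsb iiysj jgn ixt mxzd pll ogl zcsc xyqst jwi pxuh
Hunk 3: at line 5 remove [ogl,zcsc,xyqst] add [ussdp] -> 9 lines: dxsb iiysj jgn ixt mxzd pll ussdp jwi pxuh
Final line 5: mxzd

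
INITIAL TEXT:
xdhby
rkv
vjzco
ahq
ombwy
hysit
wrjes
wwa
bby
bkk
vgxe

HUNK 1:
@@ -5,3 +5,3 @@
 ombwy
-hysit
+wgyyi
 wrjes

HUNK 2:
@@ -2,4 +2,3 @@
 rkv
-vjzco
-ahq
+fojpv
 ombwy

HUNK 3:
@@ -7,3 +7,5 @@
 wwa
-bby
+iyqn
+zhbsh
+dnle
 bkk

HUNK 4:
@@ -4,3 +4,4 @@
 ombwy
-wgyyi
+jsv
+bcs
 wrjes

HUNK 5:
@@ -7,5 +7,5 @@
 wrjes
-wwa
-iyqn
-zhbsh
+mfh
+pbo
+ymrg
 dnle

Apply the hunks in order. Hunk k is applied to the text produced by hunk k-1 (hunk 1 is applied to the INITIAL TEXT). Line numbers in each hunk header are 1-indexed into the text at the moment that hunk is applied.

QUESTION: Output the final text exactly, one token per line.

Hunk 1: at line 5 remove [hysit] add [wgyyi] -> 11 lines: xdhby rkv vjzco ahq ombwy wgyyi wrjes wwa bby bkk vgxe
Hunk 2: at line 2 remove [vjzco,ahq] add [fojpv] -> 10 lines: xdhby rkv fojpv ombwy wgyyi wrjes wwa bby bkk vgxe
Hunk 3: at line 7 remove [bby] add [iyqn,zhbsh,dnle] -> 12 lines: xdhby rkv fojpv ombwy wgyyi wrjes wwa iyqn zhbsh dnle bkk vgxe
Hunk 4: at line 4 remove [wgyyi] add [jsv,bcs] -> 13 lines: xdhby rkv fojpv ombwy jsv bcs wrjes wwa iyqn zhbsh dnle bkk vgxe
Hunk 5: at line 7 remove [wwa,iyqn,zhbsh] add [mfh,pbo,ymrg] -> 13 lines: xdhby rkv fojpv ombwy jsv bcs wrjes mfh pbo ymrg dnle bkk vgxe

Answer: xdhby
rkv
fojpv
ombwy
jsv
bcs
wrjes
mfh
pbo
ymrg
dnle
bkk
vgxe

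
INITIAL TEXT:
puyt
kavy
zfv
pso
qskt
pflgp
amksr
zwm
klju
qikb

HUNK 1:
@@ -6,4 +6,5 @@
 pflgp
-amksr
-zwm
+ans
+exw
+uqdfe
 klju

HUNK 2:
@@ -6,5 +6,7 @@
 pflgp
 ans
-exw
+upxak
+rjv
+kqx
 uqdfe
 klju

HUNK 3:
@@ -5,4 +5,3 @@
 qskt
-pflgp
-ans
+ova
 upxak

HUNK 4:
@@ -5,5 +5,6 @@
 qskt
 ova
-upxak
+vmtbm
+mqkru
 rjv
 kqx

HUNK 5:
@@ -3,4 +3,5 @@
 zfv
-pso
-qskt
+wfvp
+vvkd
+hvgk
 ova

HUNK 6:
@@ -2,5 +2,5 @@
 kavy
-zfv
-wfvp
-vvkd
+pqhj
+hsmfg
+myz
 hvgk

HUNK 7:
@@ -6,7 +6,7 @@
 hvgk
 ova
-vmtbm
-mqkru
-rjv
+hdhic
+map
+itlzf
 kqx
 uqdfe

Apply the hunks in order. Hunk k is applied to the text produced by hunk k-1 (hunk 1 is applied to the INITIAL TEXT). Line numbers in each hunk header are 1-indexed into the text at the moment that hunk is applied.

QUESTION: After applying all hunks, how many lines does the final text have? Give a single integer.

Answer: 14

Derivation:
Hunk 1: at line 6 remove [amksr,zwm] add [ans,exw,uqdfe] -> 11 lines: puyt kavy zfv pso qskt pflgp ans exw uqdfe klju qikb
Hunk 2: at line 6 remove [exw] add [upxak,rjv,kqx] -> 13 lines: puyt kavy zfv pso qskt pflgp ans upxak rjv kqx uqdfe klju qikb
Hunk 3: at line 5 remove [pflgp,ans] add [ova] -> 12 lines: puyt kavy zfv pso qskt ova upxak rjv kqx uqdfe klju qikb
Hunk 4: at line 5 remove [upxak] add [vmtbm,mqkru] -> 13 lines: puyt kavy zfv pso qskt ova vmtbm mqkru rjv kqx uqdfe klju qikb
Hunk 5: at line 3 remove [pso,qskt] add [wfvp,vvkd,hvgk] -> 14 lines: puyt kavy zfv wfvp vvkd hvgk ova vmtbm mqkru rjv kqx uqdfe klju qikb
Hunk 6: at line 2 remove [zfv,wfvp,vvkd] add [pqhj,hsmfg,myz] -> 14 lines: puyt kavy pqhj hsmfg myz hvgk ova vmtbm mqkru rjv kqx uqdfe klju qikb
Hunk 7: at line 6 remove [vmtbm,mqkru,rjv] add [hdhic,map,itlzf] -> 14 lines: puyt kavy pqhj hsmfg myz hvgk ova hdhic map itlzf kqx uqdfe klju qikb
Final line count: 14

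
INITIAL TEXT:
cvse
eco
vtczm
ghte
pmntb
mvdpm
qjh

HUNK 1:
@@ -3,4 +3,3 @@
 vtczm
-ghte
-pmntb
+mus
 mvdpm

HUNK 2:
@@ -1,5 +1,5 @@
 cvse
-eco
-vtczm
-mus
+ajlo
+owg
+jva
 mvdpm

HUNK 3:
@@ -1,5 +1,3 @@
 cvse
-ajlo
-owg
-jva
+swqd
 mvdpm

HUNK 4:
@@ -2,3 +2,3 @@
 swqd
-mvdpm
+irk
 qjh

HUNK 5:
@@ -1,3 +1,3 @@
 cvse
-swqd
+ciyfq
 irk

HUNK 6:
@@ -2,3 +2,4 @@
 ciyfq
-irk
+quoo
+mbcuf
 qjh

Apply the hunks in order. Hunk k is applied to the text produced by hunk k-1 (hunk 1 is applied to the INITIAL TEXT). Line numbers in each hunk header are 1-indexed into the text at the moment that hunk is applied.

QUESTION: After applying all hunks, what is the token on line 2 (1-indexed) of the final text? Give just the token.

Hunk 1: at line 3 remove [ghte,pmntb] add [mus] -> 6 lines: cvse eco vtczm mus mvdpm qjh
Hunk 2: at line 1 remove [eco,vtczm,mus] add [ajlo,owg,jva] -> 6 lines: cvse ajlo owg jva mvdpm qjh
Hunk 3: at line 1 remove [ajlo,owg,jva] add [swqd] -> 4 lines: cvse swqd mvdpm qjh
Hunk 4: at line 2 remove [mvdpm] add [irk] -> 4 lines: cvse swqd irk qjh
Hunk 5: at line 1 remove [swqd] add [ciyfq] -> 4 lines: cvse ciyfq irk qjh
Hunk 6: at line 2 remove [irk] add [quoo,mbcuf] -> 5 lines: cvse ciyfq quoo mbcuf qjh
Final line 2: ciyfq

Answer: ciyfq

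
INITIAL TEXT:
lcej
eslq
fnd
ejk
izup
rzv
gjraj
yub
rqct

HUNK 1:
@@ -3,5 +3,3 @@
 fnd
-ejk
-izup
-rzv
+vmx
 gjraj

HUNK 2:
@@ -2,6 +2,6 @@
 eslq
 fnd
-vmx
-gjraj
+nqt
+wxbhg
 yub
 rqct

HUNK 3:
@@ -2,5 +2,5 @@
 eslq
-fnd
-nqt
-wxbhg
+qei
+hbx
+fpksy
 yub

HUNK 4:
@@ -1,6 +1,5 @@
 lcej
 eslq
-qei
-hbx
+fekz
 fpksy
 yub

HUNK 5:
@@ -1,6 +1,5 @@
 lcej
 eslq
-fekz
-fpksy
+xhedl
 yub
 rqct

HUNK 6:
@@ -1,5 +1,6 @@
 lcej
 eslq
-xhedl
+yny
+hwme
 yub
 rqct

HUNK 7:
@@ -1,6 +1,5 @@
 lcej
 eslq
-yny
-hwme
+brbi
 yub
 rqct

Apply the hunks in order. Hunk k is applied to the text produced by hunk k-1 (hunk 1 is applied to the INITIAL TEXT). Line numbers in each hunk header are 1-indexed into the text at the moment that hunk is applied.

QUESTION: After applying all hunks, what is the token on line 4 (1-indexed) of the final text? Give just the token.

Answer: yub

Derivation:
Hunk 1: at line 3 remove [ejk,izup,rzv] add [vmx] -> 7 lines: lcej eslq fnd vmx gjraj yub rqct
Hunk 2: at line 2 remove [vmx,gjraj] add [nqt,wxbhg] -> 7 lines: lcej eslq fnd nqt wxbhg yub rqct
Hunk 3: at line 2 remove [fnd,nqt,wxbhg] add [qei,hbx,fpksy] -> 7 lines: lcej eslq qei hbx fpksy yub rqct
Hunk 4: at line 1 remove [qei,hbx] add [fekz] -> 6 lines: lcej eslq fekz fpksy yub rqct
Hunk 5: at line 1 remove [fekz,fpksy] add [xhedl] -> 5 lines: lcej eslq xhedl yub rqct
Hunk 6: at line 1 remove [xhedl] add [yny,hwme] -> 6 lines: lcej eslq yny hwme yub rqct
Hunk 7: at line 1 remove [yny,hwme] add [brbi] -> 5 lines: lcej eslq brbi yub rqct
Final line 4: yub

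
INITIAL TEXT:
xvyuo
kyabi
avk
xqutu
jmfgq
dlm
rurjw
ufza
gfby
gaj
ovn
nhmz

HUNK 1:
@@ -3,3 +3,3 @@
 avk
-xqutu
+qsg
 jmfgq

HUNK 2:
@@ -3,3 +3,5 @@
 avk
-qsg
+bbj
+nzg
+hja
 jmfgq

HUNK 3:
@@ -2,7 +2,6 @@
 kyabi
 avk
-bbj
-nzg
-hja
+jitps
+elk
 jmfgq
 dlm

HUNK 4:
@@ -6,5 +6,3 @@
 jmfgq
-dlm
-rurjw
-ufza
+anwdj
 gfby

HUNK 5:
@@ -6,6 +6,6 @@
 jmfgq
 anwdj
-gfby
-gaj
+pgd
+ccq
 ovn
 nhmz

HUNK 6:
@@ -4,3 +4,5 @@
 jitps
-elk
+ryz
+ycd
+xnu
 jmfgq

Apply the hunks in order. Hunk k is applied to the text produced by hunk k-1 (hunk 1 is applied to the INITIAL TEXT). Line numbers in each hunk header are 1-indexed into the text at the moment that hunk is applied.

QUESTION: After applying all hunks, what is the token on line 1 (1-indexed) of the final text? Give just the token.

Hunk 1: at line 3 remove [xqutu] add [qsg] -> 12 lines: xvyuo kyabi avk qsg jmfgq dlm rurjw ufza gfby gaj ovn nhmz
Hunk 2: at line 3 remove [qsg] add [bbj,nzg,hja] -> 14 lines: xvyuo kyabi avk bbj nzg hja jmfgq dlm rurjw ufza gfby gaj ovn nhmz
Hunk 3: at line 2 remove [bbj,nzg,hja] add [jitps,elk] -> 13 lines: xvyuo kyabi avk jitps elk jmfgq dlm rurjw ufza gfby gaj ovn nhmz
Hunk 4: at line 6 remove [dlm,rurjw,ufza] add [anwdj] -> 11 lines: xvyuo kyabi avk jitps elk jmfgq anwdj gfby gaj ovn nhmz
Hunk 5: at line 6 remove [gfby,gaj] add [pgd,ccq] -> 11 lines: xvyuo kyabi avk jitps elk jmfgq anwdj pgd ccq ovn nhmz
Hunk 6: at line 4 remove [elk] add [ryz,ycd,xnu] -> 13 lines: xvyuo kyabi avk jitps ryz ycd xnu jmfgq anwdj pgd ccq ovn nhmz
Final line 1: xvyuo

Answer: xvyuo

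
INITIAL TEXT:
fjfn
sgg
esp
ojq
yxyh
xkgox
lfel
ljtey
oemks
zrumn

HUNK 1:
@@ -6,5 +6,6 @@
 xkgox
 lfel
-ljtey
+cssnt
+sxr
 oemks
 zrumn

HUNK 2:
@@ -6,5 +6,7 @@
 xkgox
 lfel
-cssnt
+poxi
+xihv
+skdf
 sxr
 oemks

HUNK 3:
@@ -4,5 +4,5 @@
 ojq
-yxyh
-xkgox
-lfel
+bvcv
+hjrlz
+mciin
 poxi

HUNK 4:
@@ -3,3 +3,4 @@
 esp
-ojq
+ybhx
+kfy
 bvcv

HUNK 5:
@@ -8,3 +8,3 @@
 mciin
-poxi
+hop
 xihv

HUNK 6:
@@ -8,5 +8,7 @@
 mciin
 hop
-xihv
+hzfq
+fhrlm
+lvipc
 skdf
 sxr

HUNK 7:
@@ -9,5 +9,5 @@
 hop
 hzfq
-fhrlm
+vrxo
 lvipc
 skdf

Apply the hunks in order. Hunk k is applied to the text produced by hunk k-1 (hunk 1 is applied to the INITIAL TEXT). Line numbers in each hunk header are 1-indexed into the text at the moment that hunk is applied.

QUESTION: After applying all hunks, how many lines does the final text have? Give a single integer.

Hunk 1: at line 6 remove [ljtey] add [cssnt,sxr] -> 11 lines: fjfn sgg esp ojq yxyh xkgox lfel cssnt sxr oemks zrumn
Hunk 2: at line 6 remove [cssnt] add [poxi,xihv,skdf] -> 13 lines: fjfn sgg esp ojq yxyh xkgox lfel poxi xihv skdf sxr oemks zrumn
Hunk 3: at line 4 remove [yxyh,xkgox,lfel] add [bvcv,hjrlz,mciin] -> 13 lines: fjfn sgg esp ojq bvcv hjrlz mciin poxi xihv skdf sxr oemks zrumn
Hunk 4: at line 3 remove [ojq] add [ybhx,kfy] -> 14 lines: fjfn sgg esp ybhx kfy bvcv hjrlz mciin poxi xihv skdf sxr oemks zrumn
Hunk 5: at line 8 remove [poxi] add [hop] -> 14 lines: fjfn sgg esp ybhx kfy bvcv hjrlz mciin hop xihv skdf sxr oemks zrumn
Hunk 6: at line 8 remove [xihv] add [hzfq,fhrlm,lvipc] -> 16 lines: fjfn sgg esp ybhx kfy bvcv hjrlz mciin hop hzfq fhrlm lvipc skdf sxr oemks zrumn
Hunk 7: at line 9 remove [fhrlm] add [vrxo] -> 16 lines: fjfn sgg esp ybhx kfy bvcv hjrlz mciin hop hzfq vrxo lvipc skdf sxr oemks zrumn
Final line count: 16

Answer: 16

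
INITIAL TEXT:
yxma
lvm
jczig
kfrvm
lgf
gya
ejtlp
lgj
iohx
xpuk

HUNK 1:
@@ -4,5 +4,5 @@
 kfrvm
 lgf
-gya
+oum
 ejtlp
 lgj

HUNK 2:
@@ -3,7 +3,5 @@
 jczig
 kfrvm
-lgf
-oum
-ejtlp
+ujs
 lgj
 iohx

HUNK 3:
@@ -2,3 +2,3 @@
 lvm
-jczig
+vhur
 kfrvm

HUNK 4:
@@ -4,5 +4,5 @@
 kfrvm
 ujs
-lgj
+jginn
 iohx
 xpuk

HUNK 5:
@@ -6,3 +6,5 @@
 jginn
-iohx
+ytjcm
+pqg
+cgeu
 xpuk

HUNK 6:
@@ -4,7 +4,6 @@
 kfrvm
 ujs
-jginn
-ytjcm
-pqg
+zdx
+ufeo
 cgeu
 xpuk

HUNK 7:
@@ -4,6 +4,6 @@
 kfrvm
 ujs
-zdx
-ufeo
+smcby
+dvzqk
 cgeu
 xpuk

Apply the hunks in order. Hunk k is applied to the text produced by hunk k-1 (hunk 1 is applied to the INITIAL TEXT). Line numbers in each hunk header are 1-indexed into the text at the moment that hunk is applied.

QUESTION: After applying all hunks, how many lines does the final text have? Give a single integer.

Answer: 9

Derivation:
Hunk 1: at line 4 remove [gya] add [oum] -> 10 lines: yxma lvm jczig kfrvm lgf oum ejtlp lgj iohx xpuk
Hunk 2: at line 3 remove [lgf,oum,ejtlp] add [ujs] -> 8 lines: yxma lvm jczig kfrvm ujs lgj iohx xpuk
Hunk 3: at line 2 remove [jczig] add [vhur] -> 8 lines: yxma lvm vhur kfrvm ujs lgj iohx xpuk
Hunk 4: at line 4 remove [lgj] add [jginn] -> 8 lines: yxma lvm vhur kfrvm ujs jginn iohx xpuk
Hunk 5: at line 6 remove [iohx] add [ytjcm,pqg,cgeu] -> 10 lines: yxma lvm vhur kfrvm ujs jginn ytjcm pqg cgeu xpuk
Hunk 6: at line 4 remove [jginn,ytjcm,pqg] add [zdx,ufeo] -> 9 lines: yxma lvm vhur kfrvm ujs zdx ufeo cgeu xpuk
Hunk 7: at line 4 remove [zdx,ufeo] add [smcby,dvzqk] -> 9 lines: yxma lvm vhur kfrvm ujs smcby dvzqk cgeu xpuk
Final line count: 9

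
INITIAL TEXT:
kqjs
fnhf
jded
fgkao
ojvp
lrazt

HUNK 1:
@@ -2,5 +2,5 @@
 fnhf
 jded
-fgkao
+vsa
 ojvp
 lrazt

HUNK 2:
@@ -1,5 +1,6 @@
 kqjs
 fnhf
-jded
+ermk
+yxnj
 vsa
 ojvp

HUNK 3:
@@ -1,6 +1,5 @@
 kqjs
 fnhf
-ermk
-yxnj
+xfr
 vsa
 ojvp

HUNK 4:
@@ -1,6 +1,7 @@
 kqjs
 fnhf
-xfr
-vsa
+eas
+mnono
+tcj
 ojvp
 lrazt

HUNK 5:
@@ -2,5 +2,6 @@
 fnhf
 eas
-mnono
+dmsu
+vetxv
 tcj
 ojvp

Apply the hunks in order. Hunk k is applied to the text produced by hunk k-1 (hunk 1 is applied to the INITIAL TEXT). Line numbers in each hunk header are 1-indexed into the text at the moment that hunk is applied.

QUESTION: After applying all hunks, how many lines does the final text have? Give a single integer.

Answer: 8

Derivation:
Hunk 1: at line 2 remove [fgkao] add [vsa] -> 6 lines: kqjs fnhf jded vsa ojvp lrazt
Hunk 2: at line 1 remove [jded] add [ermk,yxnj] -> 7 lines: kqjs fnhf ermk yxnj vsa ojvp lrazt
Hunk 3: at line 1 remove [ermk,yxnj] add [xfr] -> 6 lines: kqjs fnhf xfr vsa ojvp lrazt
Hunk 4: at line 1 remove [xfr,vsa] add [eas,mnono,tcj] -> 7 lines: kqjs fnhf eas mnono tcj ojvp lrazt
Hunk 5: at line 2 remove [mnono] add [dmsu,vetxv] -> 8 lines: kqjs fnhf eas dmsu vetxv tcj ojvp lrazt
Final line count: 8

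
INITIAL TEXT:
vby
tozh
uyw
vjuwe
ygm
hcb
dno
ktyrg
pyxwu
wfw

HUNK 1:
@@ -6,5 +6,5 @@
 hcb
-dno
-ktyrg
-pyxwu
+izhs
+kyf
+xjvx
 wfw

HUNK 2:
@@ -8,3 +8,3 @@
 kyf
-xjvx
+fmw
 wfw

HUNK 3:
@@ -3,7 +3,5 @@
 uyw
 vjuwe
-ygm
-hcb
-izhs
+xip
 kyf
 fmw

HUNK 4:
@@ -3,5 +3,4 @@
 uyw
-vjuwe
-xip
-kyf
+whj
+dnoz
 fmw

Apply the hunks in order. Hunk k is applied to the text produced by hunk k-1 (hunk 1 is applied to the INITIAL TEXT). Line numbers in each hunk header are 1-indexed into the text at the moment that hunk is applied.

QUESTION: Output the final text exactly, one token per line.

Hunk 1: at line 6 remove [dno,ktyrg,pyxwu] add [izhs,kyf,xjvx] -> 10 lines: vby tozh uyw vjuwe ygm hcb izhs kyf xjvx wfw
Hunk 2: at line 8 remove [xjvx] add [fmw] -> 10 lines: vby tozh uyw vjuwe ygm hcb izhs kyf fmw wfw
Hunk 3: at line 3 remove [ygm,hcb,izhs] add [xip] -> 8 lines: vby tozh uyw vjuwe xip kyf fmw wfw
Hunk 4: at line 3 remove [vjuwe,xip,kyf] add [whj,dnoz] -> 7 lines: vby tozh uyw whj dnoz fmw wfw

Answer: vby
tozh
uyw
whj
dnoz
fmw
wfw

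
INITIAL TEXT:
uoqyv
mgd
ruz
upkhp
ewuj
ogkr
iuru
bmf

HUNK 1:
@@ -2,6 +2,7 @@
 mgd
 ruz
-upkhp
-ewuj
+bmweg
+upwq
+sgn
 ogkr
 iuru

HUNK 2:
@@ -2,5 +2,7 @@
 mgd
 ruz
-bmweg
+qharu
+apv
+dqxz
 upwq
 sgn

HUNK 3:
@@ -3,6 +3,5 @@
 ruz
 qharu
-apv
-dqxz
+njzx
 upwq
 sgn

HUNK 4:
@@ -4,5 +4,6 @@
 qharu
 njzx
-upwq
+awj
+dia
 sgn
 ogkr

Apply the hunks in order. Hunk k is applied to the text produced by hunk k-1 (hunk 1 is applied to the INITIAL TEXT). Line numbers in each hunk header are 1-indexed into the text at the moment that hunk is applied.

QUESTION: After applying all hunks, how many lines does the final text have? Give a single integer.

Answer: 11

Derivation:
Hunk 1: at line 2 remove [upkhp,ewuj] add [bmweg,upwq,sgn] -> 9 lines: uoqyv mgd ruz bmweg upwq sgn ogkr iuru bmf
Hunk 2: at line 2 remove [bmweg] add [qharu,apv,dqxz] -> 11 lines: uoqyv mgd ruz qharu apv dqxz upwq sgn ogkr iuru bmf
Hunk 3: at line 3 remove [apv,dqxz] add [njzx] -> 10 lines: uoqyv mgd ruz qharu njzx upwq sgn ogkr iuru bmf
Hunk 4: at line 4 remove [upwq] add [awj,dia] -> 11 lines: uoqyv mgd ruz qharu njzx awj dia sgn ogkr iuru bmf
Final line count: 11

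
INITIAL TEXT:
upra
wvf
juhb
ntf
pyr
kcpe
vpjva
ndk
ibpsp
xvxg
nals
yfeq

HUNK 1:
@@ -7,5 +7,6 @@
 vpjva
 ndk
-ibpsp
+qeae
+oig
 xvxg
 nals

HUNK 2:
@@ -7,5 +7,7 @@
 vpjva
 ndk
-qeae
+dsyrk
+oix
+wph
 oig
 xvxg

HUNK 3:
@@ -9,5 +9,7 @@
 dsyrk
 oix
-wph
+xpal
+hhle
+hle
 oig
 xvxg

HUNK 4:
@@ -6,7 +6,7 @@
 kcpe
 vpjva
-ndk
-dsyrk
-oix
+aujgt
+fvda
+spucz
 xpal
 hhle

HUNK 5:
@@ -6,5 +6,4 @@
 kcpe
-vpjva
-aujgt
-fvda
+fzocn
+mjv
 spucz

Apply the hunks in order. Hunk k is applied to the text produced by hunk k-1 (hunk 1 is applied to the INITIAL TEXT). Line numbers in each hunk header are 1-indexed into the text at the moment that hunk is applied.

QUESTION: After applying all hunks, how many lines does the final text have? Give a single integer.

Answer: 16

Derivation:
Hunk 1: at line 7 remove [ibpsp] add [qeae,oig] -> 13 lines: upra wvf juhb ntf pyr kcpe vpjva ndk qeae oig xvxg nals yfeq
Hunk 2: at line 7 remove [qeae] add [dsyrk,oix,wph] -> 15 lines: upra wvf juhb ntf pyr kcpe vpjva ndk dsyrk oix wph oig xvxg nals yfeq
Hunk 3: at line 9 remove [wph] add [xpal,hhle,hle] -> 17 lines: upra wvf juhb ntf pyr kcpe vpjva ndk dsyrk oix xpal hhle hle oig xvxg nals yfeq
Hunk 4: at line 6 remove [ndk,dsyrk,oix] add [aujgt,fvda,spucz] -> 17 lines: upra wvf juhb ntf pyr kcpe vpjva aujgt fvda spucz xpal hhle hle oig xvxg nals yfeq
Hunk 5: at line 6 remove [vpjva,aujgt,fvda] add [fzocn,mjv] -> 16 lines: upra wvf juhb ntf pyr kcpe fzocn mjv spucz xpal hhle hle oig xvxg nals yfeq
Final line count: 16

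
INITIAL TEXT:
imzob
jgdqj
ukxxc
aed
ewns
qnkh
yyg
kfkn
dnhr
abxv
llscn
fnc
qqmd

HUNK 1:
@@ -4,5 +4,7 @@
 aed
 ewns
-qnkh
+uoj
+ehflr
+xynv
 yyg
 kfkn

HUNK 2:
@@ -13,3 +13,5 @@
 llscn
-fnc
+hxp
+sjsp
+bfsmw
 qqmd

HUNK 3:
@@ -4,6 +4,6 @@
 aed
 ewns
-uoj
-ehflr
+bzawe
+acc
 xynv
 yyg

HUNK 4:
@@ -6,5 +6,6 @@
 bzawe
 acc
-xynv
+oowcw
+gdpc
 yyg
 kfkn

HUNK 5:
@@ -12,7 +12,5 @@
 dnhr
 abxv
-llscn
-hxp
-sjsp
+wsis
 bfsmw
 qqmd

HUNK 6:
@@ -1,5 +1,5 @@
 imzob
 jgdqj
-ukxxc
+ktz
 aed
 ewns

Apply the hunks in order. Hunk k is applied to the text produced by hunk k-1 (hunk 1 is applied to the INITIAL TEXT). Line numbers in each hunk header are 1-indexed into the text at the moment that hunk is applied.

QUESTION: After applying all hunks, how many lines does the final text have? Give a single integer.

Hunk 1: at line 4 remove [qnkh] add [uoj,ehflr,xynv] -> 15 lines: imzob jgdqj ukxxc aed ewns uoj ehflr xynv yyg kfkn dnhr abxv llscn fnc qqmd
Hunk 2: at line 13 remove [fnc] add [hxp,sjsp,bfsmw] -> 17 lines: imzob jgdqj ukxxc aed ewns uoj ehflr xynv yyg kfkn dnhr abxv llscn hxp sjsp bfsmw qqmd
Hunk 3: at line 4 remove [uoj,ehflr] add [bzawe,acc] -> 17 lines: imzob jgdqj ukxxc aed ewns bzawe acc xynv yyg kfkn dnhr abxv llscn hxp sjsp bfsmw qqmd
Hunk 4: at line 6 remove [xynv] add [oowcw,gdpc] -> 18 lines: imzob jgdqj ukxxc aed ewns bzawe acc oowcw gdpc yyg kfkn dnhr abxv llscn hxp sjsp bfsmw qqmd
Hunk 5: at line 12 remove [llscn,hxp,sjsp] add [wsis] -> 16 lines: imzob jgdqj ukxxc aed ewns bzawe acc oowcw gdpc yyg kfkn dnhr abxv wsis bfsmw qqmd
Hunk 6: at line 1 remove [ukxxc] add [ktz] -> 16 lines: imzob jgdqj ktz aed ewns bzawe acc oowcw gdpc yyg kfkn dnhr abxv wsis bfsmw qqmd
Final line count: 16

Answer: 16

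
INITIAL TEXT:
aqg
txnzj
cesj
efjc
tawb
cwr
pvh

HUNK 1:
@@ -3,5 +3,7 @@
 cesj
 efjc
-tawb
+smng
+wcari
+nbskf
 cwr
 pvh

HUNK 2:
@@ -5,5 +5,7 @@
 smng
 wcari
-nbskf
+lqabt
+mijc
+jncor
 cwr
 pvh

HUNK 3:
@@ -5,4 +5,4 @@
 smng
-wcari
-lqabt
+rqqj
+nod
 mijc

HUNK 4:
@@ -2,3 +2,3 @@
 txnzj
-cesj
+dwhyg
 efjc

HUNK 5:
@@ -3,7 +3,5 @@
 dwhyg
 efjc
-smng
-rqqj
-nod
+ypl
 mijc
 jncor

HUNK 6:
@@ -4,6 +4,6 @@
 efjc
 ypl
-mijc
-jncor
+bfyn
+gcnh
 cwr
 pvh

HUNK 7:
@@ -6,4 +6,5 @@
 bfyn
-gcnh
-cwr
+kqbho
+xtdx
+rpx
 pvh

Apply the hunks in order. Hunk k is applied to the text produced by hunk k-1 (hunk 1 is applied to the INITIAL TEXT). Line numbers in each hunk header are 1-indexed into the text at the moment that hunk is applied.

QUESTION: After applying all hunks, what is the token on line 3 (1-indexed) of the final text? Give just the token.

Answer: dwhyg

Derivation:
Hunk 1: at line 3 remove [tawb] add [smng,wcari,nbskf] -> 9 lines: aqg txnzj cesj efjc smng wcari nbskf cwr pvh
Hunk 2: at line 5 remove [nbskf] add [lqabt,mijc,jncor] -> 11 lines: aqg txnzj cesj efjc smng wcari lqabt mijc jncor cwr pvh
Hunk 3: at line 5 remove [wcari,lqabt] add [rqqj,nod] -> 11 lines: aqg txnzj cesj efjc smng rqqj nod mijc jncor cwr pvh
Hunk 4: at line 2 remove [cesj] add [dwhyg] -> 11 lines: aqg txnzj dwhyg efjc smng rqqj nod mijc jncor cwr pvh
Hunk 5: at line 3 remove [smng,rqqj,nod] add [ypl] -> 9 lines: aqg txnzj dwhyg efjc ypl mijc jncor cwr pvh
Hunk 6: at line 4 remove [mijc,jncor] add [bfyn,gcnh] -> 9 lines: aqg txnzj dwhyg efjc ypl bfyn gcnh cwr pvh
Hunk 7: at line 6 remove [gcnh,cwr] add [kqbho,xtdx,rpx] -> 10 lines: aqg txnzj dwhyg efjc ypl bfyn kqbho xtdx rpx pvh
Final line 3: dwhyg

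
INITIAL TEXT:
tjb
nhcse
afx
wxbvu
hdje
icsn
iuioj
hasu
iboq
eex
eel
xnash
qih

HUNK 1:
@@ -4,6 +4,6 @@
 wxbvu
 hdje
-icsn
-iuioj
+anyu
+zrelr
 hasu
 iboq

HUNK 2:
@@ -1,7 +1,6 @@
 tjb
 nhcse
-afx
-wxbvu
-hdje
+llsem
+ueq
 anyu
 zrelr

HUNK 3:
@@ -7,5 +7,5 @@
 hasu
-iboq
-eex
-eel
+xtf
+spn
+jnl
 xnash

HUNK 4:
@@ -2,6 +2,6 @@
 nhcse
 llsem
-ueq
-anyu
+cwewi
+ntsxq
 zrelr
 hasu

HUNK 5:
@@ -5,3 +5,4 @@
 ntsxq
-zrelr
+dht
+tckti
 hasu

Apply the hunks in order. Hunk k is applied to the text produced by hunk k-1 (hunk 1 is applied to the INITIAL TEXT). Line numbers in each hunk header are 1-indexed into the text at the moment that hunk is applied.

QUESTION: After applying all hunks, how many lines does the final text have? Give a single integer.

Answer: 13

Derivation:
Hunk 1: at line 4 remove [icsn,iuioj] add [anyu,zrelr] -> 13 lines: tjb nhcse afx wxbvu hdje anyu zrelr hasu iboq eex eel xnash qih
Hunk 2: at line 1 remove [afx,wxbvu,hdje] add [llsem,ueq] -> 12 lines: tjb nhcse llsem ueq anyu zrelr hasu iboq eex eel xnash qih
Hunk 3: at line 7 remove [iboq,eex,eel] add [xtf,spn,jnl] -> 12 lines: tjb nhcse llsem ueq anyu zrelr hasu xtf spn jnl xnash qih
Hunk 4: at line 2 remove [ueq,anyu] add [cwewi,ntsxq] -> 12 lines: tjb nhcse llsem cwewi ntsxq zrelr hasu xtf spn jnl xnash qih
Hunk 5: at line 5 remove [zrelr] add [dht,tckti] -> 13 lines: tjb nhcse llsem cwewi ntsxq dht tckti hasu xtf spn jnl xnash qih
Final line count: 13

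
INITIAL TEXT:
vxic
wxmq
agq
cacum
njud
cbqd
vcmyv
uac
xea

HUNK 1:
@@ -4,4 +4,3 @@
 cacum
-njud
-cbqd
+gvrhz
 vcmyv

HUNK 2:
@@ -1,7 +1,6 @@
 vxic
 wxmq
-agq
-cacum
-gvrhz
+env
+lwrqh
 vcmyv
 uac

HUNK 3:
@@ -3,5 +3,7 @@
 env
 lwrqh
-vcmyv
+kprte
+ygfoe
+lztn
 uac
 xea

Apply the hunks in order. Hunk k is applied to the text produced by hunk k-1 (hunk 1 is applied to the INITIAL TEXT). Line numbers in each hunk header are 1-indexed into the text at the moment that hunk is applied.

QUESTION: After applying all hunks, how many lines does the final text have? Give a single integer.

Hunk 1: at line 4 remove [njud,cbqd] add [gvrhz] -> 8 lines: vxic wxmq agq cacum gvrhz vcmyv uac xea
Hunk 2: at line 1 remove [agq,cacum,gvrhz] add [env,lwrqh] -> 7 lines: vxic wxmq env lwrqh vcmyv uac xea
Hunk 3: at line 3 remove [vcmyv] add [kprte,ygfoe,lztn] -> 9 lines: vxic wxmq env lwrqh kprte ygfoe lztn uac xea
Final line count: 9

Answer: 9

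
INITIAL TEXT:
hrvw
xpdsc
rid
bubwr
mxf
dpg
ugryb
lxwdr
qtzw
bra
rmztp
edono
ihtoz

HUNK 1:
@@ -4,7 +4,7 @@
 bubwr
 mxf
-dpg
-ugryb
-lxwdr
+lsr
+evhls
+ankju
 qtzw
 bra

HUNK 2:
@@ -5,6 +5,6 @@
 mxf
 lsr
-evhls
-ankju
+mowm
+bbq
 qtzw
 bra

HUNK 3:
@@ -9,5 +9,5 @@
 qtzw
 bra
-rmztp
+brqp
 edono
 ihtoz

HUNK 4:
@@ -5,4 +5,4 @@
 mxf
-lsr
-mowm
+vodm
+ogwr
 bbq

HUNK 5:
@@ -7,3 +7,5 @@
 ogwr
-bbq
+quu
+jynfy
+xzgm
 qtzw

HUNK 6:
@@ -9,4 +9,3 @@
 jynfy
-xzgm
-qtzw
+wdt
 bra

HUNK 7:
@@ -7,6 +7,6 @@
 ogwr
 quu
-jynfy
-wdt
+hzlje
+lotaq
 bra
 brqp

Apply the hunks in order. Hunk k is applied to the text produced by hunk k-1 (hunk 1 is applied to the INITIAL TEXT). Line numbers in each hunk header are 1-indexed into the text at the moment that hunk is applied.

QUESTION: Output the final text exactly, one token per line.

Answer: hrvw
xpdsc
rid
bubwr
mxf
vodm
ogwr
quu
hzlje
lotaq
bra
brqp
edono
ihtoz

Derivation:
Hunk 1: at line 4 remove [dpg,ugryb,lxwdr] add [lsr,evhls,ankju] -> 13 lines: hrvw xpdsc rid bubwr mxf lsr evhls ankju qtzw bra rmztp edono ihtoz
Hunk 2: at line 5 remove [evhls,ankju] add [mowm,bbq] -> 13 lines: hrvw xpdsc rid bubwr mxf lsr mowm bbq qtzw bra rmztp edono ihtoz
Hunk 3: at line 9 remove [rmztp] add [brqp] -> 13 lines: hrvw xpdsc rid bubwr mxf lsr mowm bbq qtzw bra brqp edono ihtoz
Hunk 4: at line 5 remove [lsr,mowm] add [vodm,ogwr] -> 13 lines: hrvw xpdsc rid bubwr mxf vodm ogwr bbq qtzw bra brqp edono ihtoz
Hunk 5: at line 7 remove [bbq] add [quu,jynfy,xzgm] -> 15 lines: hrvw xpdsc rid bubwr mxf vodm ogwr quu jynfy xzgm qtzw bra brqp edono ihtoz
Hunk 6: at line 9 remove [xzgm,qtzw] add [wdt] -> 14 lines: hrvw xpdsc rid bubwr mxf vodm ogwr quu jynfy wdt bra brqp edono ihtoz
Hunk 7: at line 7 remove [jynfy,wdt] add [hzlje,lotaq] -> 14 lines: hrvw xpdsc rid bubwr mxf vodm ogwr quu hzlje lotaq bra brqp edono ihtoz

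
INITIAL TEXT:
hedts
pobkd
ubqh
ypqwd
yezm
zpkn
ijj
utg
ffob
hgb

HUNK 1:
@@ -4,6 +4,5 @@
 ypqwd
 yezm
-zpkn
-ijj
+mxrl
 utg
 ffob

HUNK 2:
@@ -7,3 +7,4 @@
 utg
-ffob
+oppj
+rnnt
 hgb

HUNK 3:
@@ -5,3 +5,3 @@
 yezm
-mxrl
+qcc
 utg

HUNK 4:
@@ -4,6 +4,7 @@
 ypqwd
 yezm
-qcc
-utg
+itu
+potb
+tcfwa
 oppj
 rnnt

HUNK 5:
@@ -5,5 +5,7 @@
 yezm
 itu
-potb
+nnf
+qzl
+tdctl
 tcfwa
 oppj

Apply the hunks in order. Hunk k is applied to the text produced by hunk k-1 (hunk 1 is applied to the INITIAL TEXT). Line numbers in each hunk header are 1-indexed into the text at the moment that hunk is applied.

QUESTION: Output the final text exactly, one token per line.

Answer: hedts
pobkd
ubqh
ypqwd
yezm
itu
nnf
qzl
tdctl
tcfwa
oppj
rnnt
hgb

Derivation:
Hunk 1: at line 4 remove [zpkn,ijj] add [mxrl] -> 9 lines: hedts pobkd ubqh ypqwd yezm mxrl utg ffob hgb
Hunk 2: at line 7 remove [ffob] add [oppj,rnnt] -> 10 lines: hedts pobkd ubqh ypqwd yezm mxrl utg oppj rnnt hgb
Hunk 3: at line 5 remove [mxrl] add [qcc] -> 10 lines: hedts pobkd ubqh ypqwd yezm qcc utg oppj rnnt hgb
Hunk 4: at line 4 remove [qcc,utg] add [itu,potb,tcfwa] -> 11 lines: hedts pobkd ubqh ypqwd yezm itu potb tcfwa oppj rnnt hgb
Hunk 5: at line 5 remove [potb] add [nnf,qzl,tdctl] -> 13 lines: hedts pobkd ubqh ypqwd yezm itu nnf qzl tdctl tcfwa oppj rnnt hgb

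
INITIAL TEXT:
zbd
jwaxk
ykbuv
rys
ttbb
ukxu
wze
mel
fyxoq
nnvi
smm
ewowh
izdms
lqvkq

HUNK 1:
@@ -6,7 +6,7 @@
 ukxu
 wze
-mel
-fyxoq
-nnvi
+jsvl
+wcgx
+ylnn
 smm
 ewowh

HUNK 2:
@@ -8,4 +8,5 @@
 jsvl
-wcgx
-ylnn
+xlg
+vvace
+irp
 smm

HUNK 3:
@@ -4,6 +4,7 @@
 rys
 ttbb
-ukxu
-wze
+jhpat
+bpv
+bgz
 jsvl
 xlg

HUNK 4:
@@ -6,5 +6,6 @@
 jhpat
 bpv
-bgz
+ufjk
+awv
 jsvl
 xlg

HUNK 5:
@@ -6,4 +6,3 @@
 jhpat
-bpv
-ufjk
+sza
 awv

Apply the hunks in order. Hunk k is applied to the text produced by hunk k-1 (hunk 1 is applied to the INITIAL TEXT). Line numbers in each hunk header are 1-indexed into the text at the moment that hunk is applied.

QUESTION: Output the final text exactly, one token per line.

Hunk 1: at line 6 remove [mel,fyxoq,nnvi] add [jsvl,wcgx,ylnn] -> 14 lines: zbd jwaxk ykbuv rys ttbb ukxu wze jsvl wcgx ylnn smm ewowh izdms lqvkq
Hunk 2: at line 8 remove [wcgx,ylnn] add [xlg,vvace,irp] -> 15 lines: zbd jwaxk ykbuv rys ttbb ukxu wze jsvl xlg vvace irp smm ewowh izdms lqvkq
Hunk 3: at line 4 remove [ukxu,wze] add [jhpat,bpv,bgz] -> 16 lines: zbd jwaxk ykbuv rys ttbb jhpat bpv bgz jsvl xlg vvace irp smm ewowh izdms lqvkq
Hunk 4: at line 6 remove [bgz] add [ufjk,awv] -> 17 lines: zbd jwaxk ykbuv rys ttbb jhpat bpv ufjk awv jsvl xlg vvace irp smm ewowh izdms lqvkq
Hunk 5: at line 6 remove [bpv,ufjk] add [sza] -> 16 lines: zbd jwaxk ykbuv rys ttbb jhpat sza awv jsvl xlg vvace irp smm ewowh izdms lqvkq

Answer: zbd
jwaxk
ykbuv
rys
ttbb
jhpat
sza
awv
jsvl
xlg
vvace
irp
smm
ewowh
izdms
lqvkq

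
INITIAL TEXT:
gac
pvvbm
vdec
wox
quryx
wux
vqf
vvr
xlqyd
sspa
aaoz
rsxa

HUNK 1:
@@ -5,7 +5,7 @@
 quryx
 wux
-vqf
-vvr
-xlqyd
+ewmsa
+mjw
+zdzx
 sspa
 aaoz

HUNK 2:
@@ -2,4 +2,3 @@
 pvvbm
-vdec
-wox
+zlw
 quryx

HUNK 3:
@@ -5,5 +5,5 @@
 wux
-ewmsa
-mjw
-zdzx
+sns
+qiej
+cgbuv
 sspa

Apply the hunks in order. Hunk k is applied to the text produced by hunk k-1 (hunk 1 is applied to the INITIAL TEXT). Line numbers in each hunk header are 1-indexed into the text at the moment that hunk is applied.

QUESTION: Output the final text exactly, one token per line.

Answer: gac
pvvbm
zlw
quryx
wux
sns
qiej
cgbuv
sspa
aaoz
rsxa

Derivation:
Hunk 1: at line 5 remove [vqf,vvr,xlqyd] add [ewmsa,mjw,zdzx] -> 12 lines: gac pvvbm vdec wox quryx wux ewmsa mjw zdzx sspa aaoz rsxa
Hunk 2: at line 2 remove [vdec,wox] add [zlw] -> 11 lines: gac pvvbm zlw quryx wux ewmsa mjw zdzx sspa aaoz rsxa
Hunk 3: at line 5 remove [ewmsa,mjw,zdzx] add [sns,qiej,cgbuv] -> 11 lines: gac pvvbm zlw quryx wux sns qiej cgbuv sspa aaoz rsxa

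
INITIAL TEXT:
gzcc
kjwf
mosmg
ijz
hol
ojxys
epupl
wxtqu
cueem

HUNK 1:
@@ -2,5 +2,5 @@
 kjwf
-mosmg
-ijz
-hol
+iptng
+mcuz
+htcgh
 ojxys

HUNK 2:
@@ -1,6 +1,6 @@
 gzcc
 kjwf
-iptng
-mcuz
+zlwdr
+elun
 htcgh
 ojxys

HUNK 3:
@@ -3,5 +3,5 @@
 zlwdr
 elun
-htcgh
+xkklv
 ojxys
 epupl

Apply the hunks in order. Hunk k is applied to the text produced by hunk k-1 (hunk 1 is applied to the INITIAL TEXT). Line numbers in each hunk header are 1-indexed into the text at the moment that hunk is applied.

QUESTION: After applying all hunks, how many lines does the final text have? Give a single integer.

Hunk 1: at line 2 remove [mosmg,ijz,hol] add [iptng,mcuz,htcgh] -> 9 lines: gzcc kjwf iptng mcuz htcgh ojxys epupl wxtqu cueem
Hunk 2: at line 1 remove [iptng,mcuz] add [zlwdr,elun] -> 9 lines: gzcc kjwf zlwdr elun htcgh ojxys epupl wxtqu cueem
Hunk 3: at line 3 remove [htcgh] add [xkklv] -> 9 lines: gzcc kjwf zlwdr elun xkklv ojxys epupl wxtqu cueem
Final line count: 9

Answer: 9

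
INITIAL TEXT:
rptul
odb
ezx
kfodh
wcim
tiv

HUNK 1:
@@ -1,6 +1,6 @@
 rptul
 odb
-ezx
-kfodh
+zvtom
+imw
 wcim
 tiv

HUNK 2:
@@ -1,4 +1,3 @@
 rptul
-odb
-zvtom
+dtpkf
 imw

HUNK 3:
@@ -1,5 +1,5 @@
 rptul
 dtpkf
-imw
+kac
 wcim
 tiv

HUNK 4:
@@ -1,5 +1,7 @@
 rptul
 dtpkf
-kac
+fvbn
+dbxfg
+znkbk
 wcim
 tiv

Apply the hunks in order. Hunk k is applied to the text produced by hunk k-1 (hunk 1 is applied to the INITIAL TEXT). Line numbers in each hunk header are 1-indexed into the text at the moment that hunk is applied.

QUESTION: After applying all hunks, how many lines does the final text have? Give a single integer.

Answer: 7

Derivation:
Hunk 1: at line 1 remove [ezx,kfodh] add [zvtom,imw] -> 6 lines: rptul odb zvtom imw wcim tiv
Hunk 2: at line 1 remove [odb,zvtom] add [dtpkf] -> 5 lines: rptul dtpkf imw wcim tiv
Hunk 3: at line 1 remove [imw] add [kac] -> 5 lines: rptul dtpkf kac wcim tiv
Hunk 4: at line 1 remove [kac] add [fvbn,dbxfg,znkbk] -> 7 lines: rptul dtpkf fvbn dbxfg znkbk wcim tiv
Final line count: 7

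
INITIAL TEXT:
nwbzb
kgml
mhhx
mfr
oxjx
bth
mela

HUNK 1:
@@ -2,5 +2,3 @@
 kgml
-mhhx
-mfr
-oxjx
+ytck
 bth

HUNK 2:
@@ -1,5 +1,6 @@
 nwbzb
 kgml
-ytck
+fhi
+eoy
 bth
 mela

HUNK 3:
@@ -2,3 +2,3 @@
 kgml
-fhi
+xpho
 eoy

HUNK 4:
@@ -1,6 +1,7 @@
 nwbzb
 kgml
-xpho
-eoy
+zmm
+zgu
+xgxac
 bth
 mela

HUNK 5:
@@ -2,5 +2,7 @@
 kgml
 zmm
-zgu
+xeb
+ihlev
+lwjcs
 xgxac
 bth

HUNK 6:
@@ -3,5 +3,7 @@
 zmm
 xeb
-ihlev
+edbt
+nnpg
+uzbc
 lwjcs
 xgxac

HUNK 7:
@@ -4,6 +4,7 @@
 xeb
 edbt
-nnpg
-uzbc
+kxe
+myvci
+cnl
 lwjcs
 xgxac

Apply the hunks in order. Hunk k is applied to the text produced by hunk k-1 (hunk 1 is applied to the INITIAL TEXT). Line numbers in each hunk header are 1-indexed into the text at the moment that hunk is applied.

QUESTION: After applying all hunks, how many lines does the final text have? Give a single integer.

Hunk 1: at line 2 remove [mhhx,mfr,oxjx] add [ytck] -> 5 lines: nwbzb kgml ytck bth mela
Hunk 2: at line 1 remove [ytck] add [fhi,eoy] -> 6 lines: nwbzb kgml fhi eoy bth mela
Hunk 3: at line 2 remove [fhi] add [xpho] -> 6 lines: nwbzb kgml xpho eoy bth mela
Hunk 4: at line 1 remove [xpho,eoy] add [zmm,zgu,xgxac] -> 7 lines: nwbzb kgml zmm zgu xgxac bth mela
Hunk 5: at line 2 remove [zgu] add [xeb,ihlev,lwjcs] -> 9 lines: nwbzb kgml zmm xeb ihlev lwjcs xgxac bth mela
Hunk 6: at line 3 remove [ihlev] add [edbt,nnpg,uzbc] -> 11 lines: nwbzb kgml zmm xeb edbt nnpg uzbc lwjcs xgxac bth mela
Hunk 7: at line 4 remove [nnpg,uzbc] add [kxe,myvci,cnl] -> 12 lines: nwbzb kgml zmm xeb edbt kxe myvci cnl lwjcs xgxac bth mela
Final line count: 12

Answer: 12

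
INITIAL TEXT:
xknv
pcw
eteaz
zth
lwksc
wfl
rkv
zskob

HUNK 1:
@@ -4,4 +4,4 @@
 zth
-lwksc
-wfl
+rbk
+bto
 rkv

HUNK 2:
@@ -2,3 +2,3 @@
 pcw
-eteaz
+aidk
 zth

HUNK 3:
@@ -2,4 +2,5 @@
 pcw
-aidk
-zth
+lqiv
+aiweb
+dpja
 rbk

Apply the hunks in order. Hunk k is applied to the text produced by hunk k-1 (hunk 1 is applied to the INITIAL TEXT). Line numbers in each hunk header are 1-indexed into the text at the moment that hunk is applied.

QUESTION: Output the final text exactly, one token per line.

Hunk 1: at line 4 remove [lwksc,wfl] add [rbk,bto] -> 8 lines: xknv pcw eteaz zth rbk bto rkv zskob
Hunk 2: at line 2 remove [eteaz] add [aidk] -> 8 lines: xknv pcw aidk zth rbk bto rkv zskob
Hunk 3: at line 2 remove [aidk,zth] add [lqiv,aiweb,dpja] -> 9 lines: xknv pcw lqiv aiweb dpja rbk bto rkv zskob

Answer: xknv
pcw
lqiv
aiweb
dpja
rbk
bto
rkv
zskob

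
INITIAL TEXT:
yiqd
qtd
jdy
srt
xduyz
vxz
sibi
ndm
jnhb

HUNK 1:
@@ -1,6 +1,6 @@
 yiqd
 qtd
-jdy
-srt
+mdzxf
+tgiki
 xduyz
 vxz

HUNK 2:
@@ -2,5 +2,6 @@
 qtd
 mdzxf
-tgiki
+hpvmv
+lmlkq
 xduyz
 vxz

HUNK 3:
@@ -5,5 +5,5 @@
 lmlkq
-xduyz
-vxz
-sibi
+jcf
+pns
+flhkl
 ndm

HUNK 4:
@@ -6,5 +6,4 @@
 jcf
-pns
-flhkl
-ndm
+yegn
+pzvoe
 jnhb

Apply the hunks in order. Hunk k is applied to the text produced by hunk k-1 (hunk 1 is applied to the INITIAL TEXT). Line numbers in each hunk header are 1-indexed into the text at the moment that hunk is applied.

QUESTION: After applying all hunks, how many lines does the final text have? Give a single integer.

Hunk 1: at line 1 remove [jdy,srt] add [mdzxf,tgiki] -> 9 lines: yiqd qtd mdzxf tgiki xduyz vxz sibi ndm jnhb
Hunk 2: at line 2 remove [tgiki] add [hpvmv,lmlkq] -> 10 lines: yiqd qtd mdzxf hpvmv lmlkq xduyz vxz sibi ndm jnhb
Hunk 3: at line 5 remove [xduyz,vxz,sibi] add [jcf,pns,flhkl] -> 10 lines: yiqd qtd mdzxf hpvmv lmlkq jcf pns flhkl ndm jnhb
Hunk 4: at line 6 remove [pns,flhkl,ndm] add [yegn,pzvoe] -> 9 lines: yiqd qtd mdzxf hpvmv lmlkq jcf yegn pzvoe jnhb
Final line count: 9

Answer: 9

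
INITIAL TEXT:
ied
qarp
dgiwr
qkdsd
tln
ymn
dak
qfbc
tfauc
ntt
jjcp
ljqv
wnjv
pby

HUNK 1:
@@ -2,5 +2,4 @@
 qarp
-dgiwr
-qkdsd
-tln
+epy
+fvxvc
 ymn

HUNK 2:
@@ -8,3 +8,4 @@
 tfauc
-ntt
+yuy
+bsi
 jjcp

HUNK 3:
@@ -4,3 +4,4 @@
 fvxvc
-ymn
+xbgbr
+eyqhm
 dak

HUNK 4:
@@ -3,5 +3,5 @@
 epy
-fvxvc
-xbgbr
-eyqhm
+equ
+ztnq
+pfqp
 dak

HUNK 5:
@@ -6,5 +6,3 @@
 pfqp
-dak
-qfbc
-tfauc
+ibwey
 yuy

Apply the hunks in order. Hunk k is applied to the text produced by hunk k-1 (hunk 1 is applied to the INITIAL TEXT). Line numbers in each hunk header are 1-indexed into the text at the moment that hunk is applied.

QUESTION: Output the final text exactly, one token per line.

Hunk 1: at line 2 remove [dgiwr,qkdsd,tln] add [epy,fvxvc] -> 13 lines: ied qarp epy fvxvc ymn dak qfbc tfauc ntt jjcp ljqv wnjv pby
Hunk 2: at line 8 remove [ntt] add [yuy,bsi] -> 14 lines: ied qarp epy fvxvc ymn dak qfbc tfauc yuy bsi jjcp ljqv wnjv pby
Hunk 3: at line 4 remove [ymn] add [xbgbr,eyqhm] -> 15 lines: ied qarp epy fvxvc xbgbr eyqhm dak qfbc tfauc yuy bsi jjcp ljqv wnjv pby
Hunk 4: at line 3 remove [fvxvc,xbgbr,eyqhm] add [equ,ztnq,pfqp] -> 15 lines: ied qarp epy equ ztnq pfqp dak qfbc tfauc yuy bsi jjcp ljqv wnjv pby
Hunk 5: at line 6 remove [dak,qfbc,tfauc] add [ibwey] -> 13 lines: ied qarp epy equ ztnq pfqp ibwey yuy bsi jjcp ljqv wnjv pby

Answer: ied
qarp
epy
equ
ztnq
pfqp
ibwey
yuy
bsi
jjcp
ljqv
wnjv
pby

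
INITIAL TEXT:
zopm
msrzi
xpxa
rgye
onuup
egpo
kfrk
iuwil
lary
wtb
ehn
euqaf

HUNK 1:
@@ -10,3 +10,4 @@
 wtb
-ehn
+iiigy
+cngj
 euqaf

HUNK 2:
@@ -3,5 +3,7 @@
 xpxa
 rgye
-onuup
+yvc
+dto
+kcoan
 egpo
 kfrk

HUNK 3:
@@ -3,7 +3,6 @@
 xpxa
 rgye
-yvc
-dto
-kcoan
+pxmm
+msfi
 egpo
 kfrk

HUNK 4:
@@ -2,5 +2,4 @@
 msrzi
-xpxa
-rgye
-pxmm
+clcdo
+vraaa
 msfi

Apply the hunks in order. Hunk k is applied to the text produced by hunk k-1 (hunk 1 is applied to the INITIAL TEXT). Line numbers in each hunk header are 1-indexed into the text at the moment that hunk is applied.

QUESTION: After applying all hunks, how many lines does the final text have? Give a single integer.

Hunk 1: at line 10 remove [ehn] add [iiigy,cngj] -> 13 lines: zopm msrzi xpxa rgye onuup egpo kfrk iuwil lary wtb iiigy cngj euqaf
Hunk 2: at line 3 remove [onuup] add [yvc,dto,kcoan] -> 15 lines: zopm msrzi xpxa rgye yvc dto kcoan egpo kfrk iuwil lary wtb iiigy cngj euqaf
Hunk 3: at line 3 remove [yvc,dto,kcoan] add [pxmm,msfi] -> 14 lines: zopm msrzi xpxa rgye pxmm msfi egpo kfrk iuwil lary wtb iiigy cngj euqaf
Hunk 4: at line 2 remove [xpxa,rgye,pxmm] add [clcdo,vraaa] -> 13 lines: zopm msrzi clcdo vraaa msfi egpo kfrk iuwil lary wtb iiigy cngj euqaf
Final line count: 13

Answer: 13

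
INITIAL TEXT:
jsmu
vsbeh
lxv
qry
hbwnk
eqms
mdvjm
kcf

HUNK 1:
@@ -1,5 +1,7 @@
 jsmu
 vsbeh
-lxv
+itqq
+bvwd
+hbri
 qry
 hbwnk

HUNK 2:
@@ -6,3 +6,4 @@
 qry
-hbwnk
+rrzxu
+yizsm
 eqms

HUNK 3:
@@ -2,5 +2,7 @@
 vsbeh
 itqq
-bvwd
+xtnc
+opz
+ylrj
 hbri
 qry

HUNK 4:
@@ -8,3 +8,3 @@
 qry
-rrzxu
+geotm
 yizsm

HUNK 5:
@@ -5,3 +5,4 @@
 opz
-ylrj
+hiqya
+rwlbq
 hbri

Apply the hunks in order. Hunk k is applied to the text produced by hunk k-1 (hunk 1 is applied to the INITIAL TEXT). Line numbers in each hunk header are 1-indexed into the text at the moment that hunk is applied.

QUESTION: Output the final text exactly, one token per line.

Hunk 1: at line 1 remove [lxv] add [itqq,bvwd,hbri] -> 10 lines: jsmu vsbeh itqq bvwd hbri qry hbwnk eqms mdvjm kcf
Hunk 2: at line 6 remove [hbwnk] add [rrzxu,yizsm] -> 11 lines: jsmu vsbeh itqq bvwd hbri qry rrzxu yizsm eqms mdvjm kcf
Hunk 3: at line 2 remove [bvwd] add [xtnc,opz,ylrj] -> 13 lines: jsmu vsbeh itqq xtnc opz ylrj hbri qry rrzxu yizsm eqms mdvjm kcf
Hunk 4: at line 8 remove [rrzxu] add [geotm] -> 13 lines: jsmu vsbeh itqq xtnc opz ylrj hbri qry geotm yizsm eqms mdvjm kcf
Hunk 5: at line 5 remove [ylrj] add [hiqya,rwlbq] -> 14 lines: jsmu vsbeh itqq xtnc opz hiqya rwlbq hbri qry geotm yizsm eqms mdvjm kcf

Answer: jsmu
vsbeh
itqq
xtnc
opz
hiqya
rwlbq
hbri
qry
geotm
yizsm
eqms
mdvjm
kcf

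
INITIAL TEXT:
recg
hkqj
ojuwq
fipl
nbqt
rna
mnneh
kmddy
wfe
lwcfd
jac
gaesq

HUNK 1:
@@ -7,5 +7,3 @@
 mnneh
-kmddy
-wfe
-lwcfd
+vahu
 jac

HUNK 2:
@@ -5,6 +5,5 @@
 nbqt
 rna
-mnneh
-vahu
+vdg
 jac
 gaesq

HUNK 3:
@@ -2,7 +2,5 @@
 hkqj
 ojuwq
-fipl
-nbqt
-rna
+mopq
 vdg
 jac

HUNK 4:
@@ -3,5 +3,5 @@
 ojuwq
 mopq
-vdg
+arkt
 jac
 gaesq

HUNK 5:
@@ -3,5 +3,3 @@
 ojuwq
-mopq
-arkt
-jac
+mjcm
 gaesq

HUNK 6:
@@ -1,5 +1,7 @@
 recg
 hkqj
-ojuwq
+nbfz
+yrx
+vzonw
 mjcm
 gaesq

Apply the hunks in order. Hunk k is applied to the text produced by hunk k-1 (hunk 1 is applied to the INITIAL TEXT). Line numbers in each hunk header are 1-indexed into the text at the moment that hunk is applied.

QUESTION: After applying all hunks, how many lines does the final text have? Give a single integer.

Answer: 7

Derivation:
Hunk 1: at line 7 remove [kmddy,wfe,lwcfd] add [vahu] -> 10 lines: recg hkqj ojuwq fipl nbqt rna mnneh vahu jac gaesq
Hunk 2: at line 5 remove [mnneh,vahu] add [vdg] -> 9 lines: recg hkqj ojuwq fipl nbqt rna vdg jac gaesq
Hunk 3: at line 2 remove [fipl,nbqt,rna] add [mopq] -> 7 lines: recg hkqj ojuwq mopq vdg jac gaesq
Hunk 4: at line 3 remove [vdg] add [arkt] -> 7 lines: recg hkqj ojuwq mopq arkt jac gaesq
Hunk 5: at line 3 remove [mopq,arkt,jac] add [mjcm] -> 5 lines: recg hkqj ojuwq mjcm gaesq
Hunk 6: at line 1 remove [ojuwq] add [nbfz,yrx,vzonw] -> 7 lines: recg hkqj nbfz yrx vzonw mjcm gaesq
Final line count: 7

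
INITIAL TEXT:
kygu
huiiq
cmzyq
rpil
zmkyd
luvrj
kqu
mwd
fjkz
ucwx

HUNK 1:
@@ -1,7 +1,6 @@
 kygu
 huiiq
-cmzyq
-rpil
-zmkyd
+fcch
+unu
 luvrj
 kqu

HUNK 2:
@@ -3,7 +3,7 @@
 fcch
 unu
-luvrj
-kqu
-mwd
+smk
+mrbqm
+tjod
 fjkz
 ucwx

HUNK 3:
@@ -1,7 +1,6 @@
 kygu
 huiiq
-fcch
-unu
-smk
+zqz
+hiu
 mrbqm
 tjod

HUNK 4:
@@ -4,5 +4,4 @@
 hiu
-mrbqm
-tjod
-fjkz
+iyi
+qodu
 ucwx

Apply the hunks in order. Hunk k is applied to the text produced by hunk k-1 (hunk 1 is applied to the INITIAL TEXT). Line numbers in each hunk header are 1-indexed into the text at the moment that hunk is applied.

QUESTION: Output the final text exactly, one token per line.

Hunk 1: at line 1 remove [cmzyq,rpil,zmkyd] add [fcch,unu] -> 9 lines: kygu huiiq fcch unu luvrj kqu mwd fjkz ucwx
Hunk 2: at line 3 remove [luvrj,kqu,mwd] add [smk,mrbqm,tjod] -> 9 lines: kygu huiiq fcch unu smk mrbqm tjod fjkz ucwx
Hunk 3: at line 1 remove [fcch,unu,smk] add [zqz,hiu] -> 8 lines: kygu huiiq zqz hiu mrbqm tjod fjkz ucwx
Hunk 4: at line 4 remove [mrbqm,tjod,fjkz] add [iyi,qodu] -> 7 lines: kygu huiiq zqz hiu iyi qodu ucwx

Answer: kygu
huiiq
zqz
hiu
iyi
qodu
ucwx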